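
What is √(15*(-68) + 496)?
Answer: 2*I*√131 ≈ 22.891*I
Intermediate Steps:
√(15*(-68) + 496) = √(-1020 + 496) = √(-524) = 2*I*√131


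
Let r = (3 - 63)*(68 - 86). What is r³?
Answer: 1259712000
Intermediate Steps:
r = 1080 (r = -60*(-18) = 1080)
r³ = 1080³ = 1259712000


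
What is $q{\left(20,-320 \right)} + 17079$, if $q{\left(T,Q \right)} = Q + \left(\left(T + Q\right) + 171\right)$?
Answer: $16630$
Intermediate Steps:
$q{\left(T,Q \right)} = 171 + T + 2 Q$ ($q{\left(T,Q \right)} = Q + \left(\left(Q + T\right) + 171\right) = Q + \left(171 + Q + T\right) = 171 + T + 2 Q$)
$q{\left(20,-320 \right)} + 17079 = \left(171 + 20 + 2 \left(-320\right)\right) + 17079 = \left(171 + 20 - 640\right) + 17079 = -449 + 17079 = 16630$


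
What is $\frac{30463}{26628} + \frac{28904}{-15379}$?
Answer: $- \frac{43023605}{58501716} \approx -0.73542$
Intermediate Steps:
$\frac{30463}{26628} + \frac{28904}{-15379} = 30463 \cdot \frac{1}{26628} + 28904 \left(- \frac{1}{15379}\right) = \frac{30463}{26628} - \frac{28904}{15379} = - \frac{43023605}{58501716}$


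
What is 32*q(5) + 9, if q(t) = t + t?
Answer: 329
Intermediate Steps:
q(t) = 2*t
32*q(5) + 9 = 32*(2*5) + 9 = 32*10 + 9 = 320 + 9 = 329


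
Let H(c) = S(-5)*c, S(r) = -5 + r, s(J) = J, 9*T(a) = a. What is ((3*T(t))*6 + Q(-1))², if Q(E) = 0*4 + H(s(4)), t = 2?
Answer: 1296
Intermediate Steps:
T(a) = a/9
H(c) = -10*c (H(c) = (-5 - 5)*c = -10*c)
Q(E) = -40 (Q(E) = 0*4 - 10*4 = 0 - 40 = -40)
((3*T(t))*6 + Q(-1))² = ((3*((⅑)*2))*6 - 40)² = ((3*(2/9))*6 - 40)² = ((⅔)*6 - 40)² = (4 - 40)² = (-36)² = 1296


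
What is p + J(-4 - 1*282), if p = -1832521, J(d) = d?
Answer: -1832807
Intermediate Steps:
p + J(-4 - 1*282) = -1832521 + (-4 - 1*282) = -1832521 + (-4 - 282) = -1832521 - 286 = -1832807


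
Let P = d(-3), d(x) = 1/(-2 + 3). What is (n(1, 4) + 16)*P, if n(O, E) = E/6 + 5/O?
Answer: 65/3 ≈ 21.667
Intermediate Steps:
n(O, E) = 5/O + E/6 (n(O, E) = E*(1/6) + 5/O = E/6 + 5/O = 5/O + E/6)
d(x) = 1 (d(x) = 1/1 = 1)
P = 1
(n(1, 4) + 16)*P = ((5/1 + (1/6)*4) + 16)*1 = ((5*1 + 2/3) + 16)*1 = ((5 + 2/3) + 16)*1 = (17/3 + 16)*1 = (65/3)*1 = 65/3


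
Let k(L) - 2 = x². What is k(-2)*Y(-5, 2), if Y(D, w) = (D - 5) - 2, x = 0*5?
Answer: -24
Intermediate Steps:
x = 0
Y(D, w) = -7 + D (Y(D, w) = (-5 + D) - 2 = -7 + D)
k(L) = 2 (k(L) = 2 + 0² = 2 + 0 = 2)
k(-2)*Y(-5, 2) = 2*(-7 - 5) = 2*(-12) = -24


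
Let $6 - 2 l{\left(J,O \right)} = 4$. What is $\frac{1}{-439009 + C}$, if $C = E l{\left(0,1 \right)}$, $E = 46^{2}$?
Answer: $- \frac{1}{436893} \approx -2.2889 \cdot 10^{-6}$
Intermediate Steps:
$l{\left(J,O \right)} = 1$ ($l{\left(J,O \right)} = 3 - 2 = 1$)
$E = 2116$
$C = 2116$ ($C = 2116 \cdot 1 = 2116$)
$\frac{1}{-439009 + C} = \frac{1}{-439009 + 2116} = \frac{1}{-436893} = - \frac{1}{436893}$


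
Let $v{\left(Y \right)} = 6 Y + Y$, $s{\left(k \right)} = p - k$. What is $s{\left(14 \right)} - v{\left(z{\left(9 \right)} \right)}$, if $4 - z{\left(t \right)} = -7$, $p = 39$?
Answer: $-52$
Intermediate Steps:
$s{\left(k \right)} = 39 - k$
$z{\left(t \right)} = 11$ ($z{\left(t \right)} = 4 - -7 = 4 + 7 = 11$)
$v{\left(Y \right)} = 7 Y$
$s{\left(14 \right)} - v{\left(z{\left(9 \right)} \right)} = \left(39 - 14\right) - 7 \cdot 11 = \left(39 - 14\right) - 77 = 25 - 77 = -52$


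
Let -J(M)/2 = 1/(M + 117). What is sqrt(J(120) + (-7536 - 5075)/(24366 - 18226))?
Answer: I*sqrt(1091780445165)/727590 ≈ 1.4361*I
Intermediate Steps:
J(M) = -2/(117 + M) (J(M) = -2/(M + 117) = -2/(117 + M))
sqrt(J(120) + (-7536 - 5075)/(24366 - 18226)) = sqrt(-2/(117 + 120) + (-7536 - 5075)/(24366 - 18226)) = sqrt(-2/237 - 12611/6140) = sqrt(-3001087/1455180) = I*sqrt(1091780445165)/727590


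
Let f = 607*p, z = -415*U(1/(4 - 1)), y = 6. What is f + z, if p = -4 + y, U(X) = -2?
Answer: 2044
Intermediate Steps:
z = 830 (z = -415*(-2) = 830)
p = 2 (p = -4 + 6 = 2)
f = 1214 (f = 607*2 = 1214)
f + z = 1214 + 830 = 2044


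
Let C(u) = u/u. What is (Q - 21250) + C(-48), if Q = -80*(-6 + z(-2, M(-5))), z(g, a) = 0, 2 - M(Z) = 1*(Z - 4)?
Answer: -20769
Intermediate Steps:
M(Z) = 6 - Z (M(Z) = 2 - (Z - 4) = 2 - (-4 + Z) = 2 + (4 - Z) = 6 - Z)
C(u) = 1
Q = 480 (Q = -80*(-6 + 0) = -80*(-6) = 480)
(Q - 21250) + C(-48) = (480 - 21250) + 1 = -20770 + 1 = -20769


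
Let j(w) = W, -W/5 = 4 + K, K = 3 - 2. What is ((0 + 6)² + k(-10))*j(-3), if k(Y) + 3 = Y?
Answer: -575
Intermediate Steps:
k(Y) = -3 + Y
K = 1
W = -25 (W = -5*(4 + 1) = -5*5 = -25)
j(w) = -25
((0 + 6)² + k(-10))*j(-3) = ((0 + 6)² + (-3 - 10))*(-25) = (6² - 13)*(-25) = (36 - 13)*(-25) = 23*(-25) = -575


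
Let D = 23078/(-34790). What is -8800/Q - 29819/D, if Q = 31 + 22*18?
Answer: 221383999435/4927153 ≈ 44931.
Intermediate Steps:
D = -11539/17395 (D = 23078*(-1/34790) = -11539/17395 ≈ -0.66335)
Q = 427 (Q = 31 + 396 = 427)
-8800/Q - 29819/D = -8800/427 - 29819/(-11539/17395) = -8800*1/427 - 29819*(-17395/11539) = -8800/427 + 518701505/11539 = 221383999435/4927153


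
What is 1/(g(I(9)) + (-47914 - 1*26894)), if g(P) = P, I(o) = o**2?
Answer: -1/74727 ≈ -1.3382e-5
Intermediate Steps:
1/(g(I(9)) + (-47914 - 1*26894)) = 1/(9**2 + (-47914 - 1*26894)) = 1/(81 + (-47914 - 26894)) = 1/(81 - 74808) = 1/(-74727) = -1/74727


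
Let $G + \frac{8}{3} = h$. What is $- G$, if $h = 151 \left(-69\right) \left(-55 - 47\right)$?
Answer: $- \frac{3188206}{3} \approx -1.0627 \cdot 10^{6}$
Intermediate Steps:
$h = 1062738$ ($h = - 10419 \left(-55 - 47\right) = \left(-10419\right) \left(-102\right) = 1062738$)
$G = \frac{3188206}{3}$ ($G = - \frac{8}{3} + 1062738 = \frac{3188206}{3} \approx 1.0627 \cdot 10^{6}$)
$- G = \left(-1\right) \frac{3188206}{3} = - \frac{3188206}{3}$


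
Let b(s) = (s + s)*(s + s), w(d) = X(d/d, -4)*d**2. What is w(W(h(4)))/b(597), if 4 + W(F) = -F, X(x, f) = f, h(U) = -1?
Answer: -1/39601 ≈ -2.5252e-5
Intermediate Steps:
W(F) = -4 - F
w(d) = -4*d**2
b(s) = 4*s**2 (b(s) = (2*s)*(2*s) = 4*s**2)
w(W(h(4)))/b(597) = (-4*(-4 - 1*(-1))**2)/((4*597**2)) = (-4*(-4 + 1)**2)/((4*356409)) = -4*(-3)**2/1425636 = -4*9*(1/1425636) = -36*1/1425636 = -1/39601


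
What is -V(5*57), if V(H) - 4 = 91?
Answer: -95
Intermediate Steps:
V(H) = 95 (V(H) = 4 + 91 = 95)
-V(5*57) = -1*95 = -95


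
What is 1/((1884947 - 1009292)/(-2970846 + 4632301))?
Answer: 332291/175131 ≈ 1.8974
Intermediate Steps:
1/((1884947 - 1009292)/(-2970846 + 4632301)) = 1/(875655/1661455) = 1/(875655*(1/1661455)) = 1/(175131/332291) = 332291/175131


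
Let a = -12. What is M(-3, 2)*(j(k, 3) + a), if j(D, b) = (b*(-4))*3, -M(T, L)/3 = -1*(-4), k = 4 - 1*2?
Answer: 576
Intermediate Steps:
k = 2 (k = 4 - 2 = 2)
M(T, L) = -12 (M(T, L) = -(-3)*(-4) = -3*4 = -12)
j(D, b) = -12*b (j(D, b) = -4*b*3 = -12*b)
M(-3, 2)*(j(k, 3) + a) = -12*(-12*3 - 12) = -12*(-36 - 12) = -12*(-48) = 576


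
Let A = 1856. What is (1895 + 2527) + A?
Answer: 6278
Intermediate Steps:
(1895 + 2527) + A = (1895 + 2527) + 1856 = 4422 + 1856 = 6278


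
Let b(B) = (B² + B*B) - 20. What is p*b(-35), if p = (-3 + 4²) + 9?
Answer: 53460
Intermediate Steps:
b(B) = -20 + 2*B² (b(B) = (B² + B²) - 20 = 2*B² - 20 = -20 + 2*B²)
p = 22 (p = (-3 + 16) + 9 = 13 + 9 = 22)
p*b(-35) = 22*(-20 + 2*(-35)²) = 22*(-20 + 2*1225) = 22*(-20 + 2450) = 22*2430 = 53460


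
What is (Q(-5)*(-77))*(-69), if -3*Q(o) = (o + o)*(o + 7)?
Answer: 35420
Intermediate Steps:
Q(o) = -2*o*(7 + o)/3 (Q(o) = -(o + o)*(o + 7)/3 = -2*o*(7 + o)/3)
(Q(-5)*(-77))*(-69) = (-2/3*(-5)*(7 - 5)*(-77))*(-69) = (-2/3*(-5)*2*(-77))*(-69) = ((20/3)*(-77))*(-69) = -1540/3*(-69) = 35420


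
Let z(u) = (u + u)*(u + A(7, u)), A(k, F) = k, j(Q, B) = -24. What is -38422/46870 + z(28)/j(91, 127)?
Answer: -5799208/70305 ≈ -82.486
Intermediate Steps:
z(u) = 2*u*(7 + u) (z(u) = (u + u)*(u + 7) = (2*u)*(7 + u) = 2*u*(7 + u))
-38422/46870 + z(28)/j(91, 127) = -38422/46870 + (2*28*(7 + 28))/(-24) = -38422*1/46870 + (2*28*35)*(-1/24) = -19211/23435 + 1960*(-1/24) = -19211/23435 - 245/3 = -5799208/70305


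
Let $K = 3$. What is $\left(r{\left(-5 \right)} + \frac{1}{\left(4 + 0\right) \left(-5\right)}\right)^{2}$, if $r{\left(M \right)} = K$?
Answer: $\frac{3481}{400} \approx 8.7025$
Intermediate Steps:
$r{\left(M \right)} = 3$
$\left(r{\left(-5 \right)} + \frac{1}{\left(4 + 0\right) \left(-5\right)}\right)^{2} = \left(3 + \frac{1}{\left(4 + 0\right) \left(-5\right)}\right)^{2} = \left(3 + \frac{1}{4 \left(-5\right)}\right)^{2} = \left(3 + \frac{1}{-20}\right)^{2} = \left(3 - \frac{1}{20}\right)^{2} = \left(\frac{59}{20}\right)^{2} = \frac{3481}{400}$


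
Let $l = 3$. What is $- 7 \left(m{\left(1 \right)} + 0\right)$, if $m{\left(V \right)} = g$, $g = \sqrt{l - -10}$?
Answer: $- 7 \sqrt{13} \approx -25.239$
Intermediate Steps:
$g = \sqrt{13}$ ($g = \sqrt{3 - -10} = \sqrt{3 + 10} = \sqrt{13} \approx 3.6056$)
$m{\left(V \right)} = \sqrt{13}$
$- 7 \left(m{\left(1 \right)} + 0\right) = - 7 \left(\sqrt{13} + 0\right) = - 7 \sqrt{13}$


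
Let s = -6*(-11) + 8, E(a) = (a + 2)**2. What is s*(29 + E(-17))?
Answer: 18796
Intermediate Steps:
E(a) = (2 + a)**2
s = 74 (s = 66 + 8 = 74)
s*(29 + E(-17)) = 74*(29 + (2 - 17)**2) = 74*(29 + (-15)**2) = 74*(29 + 225) = 74*254 = 18796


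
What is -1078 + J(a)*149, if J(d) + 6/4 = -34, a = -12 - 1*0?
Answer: -12735/2 ≈ -6367.5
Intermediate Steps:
a = -12 (a = -12 + 0 = -12)
J(d) = -71/2 (J(d) = -3/2 - 34 = -71/2)
-1078 + J(a)*149 = -1078 - 71/2*149 = -1078 - 10579/2 = -12735/2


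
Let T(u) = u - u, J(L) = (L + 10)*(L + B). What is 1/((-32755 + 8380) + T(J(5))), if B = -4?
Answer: -1/24375 ≈ -4.1026e-5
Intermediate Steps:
J(L) = (-4 + L)*(10 + L) (J(L) = (L + 10)*(L - 4) = (10 + L)*(-4 + L) = (-4 + L)*(10 + L))
T(u) = 0
1/((-32755 + 8380) + T(J(5))) = 1/((-32755 + 8380) + 0) = 1/(-24375 + 0) = 1/(-24375) = -1/24375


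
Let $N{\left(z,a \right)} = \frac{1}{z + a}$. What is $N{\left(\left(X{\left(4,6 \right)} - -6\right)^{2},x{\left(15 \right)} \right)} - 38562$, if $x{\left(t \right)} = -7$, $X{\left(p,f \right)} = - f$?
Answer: $- \frac{269935}{7} \approx -38562.0$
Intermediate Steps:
$N{\left(z,a \right)} = \frac{1}{a + z}$
$N{\left(\left(X{\left(4,6 \right)} - -6\right)^{2},x{\left(15 \right)} \right)} - 38562 = \frac{1}{-7 + \left(\left(-1\right) 6 - -6\right)^{2}} - 38562 = \frac{1}{-7 + \left(-6 + 6\right)^{2}} - 38562 = \frac{1}{-7 + 0^{2}} - 38562 = \frac{1}{-7 + 0} - 38562 = \frac{1}{-7} - 38562 = - \frac{1}{7} - 38562 = - \frac{269935}{7}$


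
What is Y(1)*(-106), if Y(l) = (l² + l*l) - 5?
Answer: 318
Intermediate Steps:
Y(l) = -5 + 2*l² (Y(l) = (l² + l²) - 5 = 2*l² - 5 = -5 + 2*l²)
Y(1)*(-106) = (-5 + 2*1²)*(-106) = (-5 + 2*1)*(-106) = (-5 + 2)*(-106) = -3*(-106) = 318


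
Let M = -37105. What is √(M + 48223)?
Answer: √11118 ≈ 105.44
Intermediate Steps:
√(M + 48223) = √(-37105 + 48223) = √11118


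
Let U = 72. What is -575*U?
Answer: -41400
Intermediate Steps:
-575*U = -575*72 = -41400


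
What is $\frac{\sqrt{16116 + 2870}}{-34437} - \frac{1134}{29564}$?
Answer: $- \frac{567}{14782} - \frac{\sqrt{18986}}{34437} \approx -0.042359$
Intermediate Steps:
$\frac{\sqrt{16116 + 2870}}{-34437} - \frac{1134}{29564} = \sqrt{18986} \left(- \frac{1}{34437}\right) - \frac{567}{14782} = - \frac{\sqrt{18986}}{34437} - \frac{567}{14782} = - \frac{567}{14782} - \frac{\sqrt{18986}}{34437}$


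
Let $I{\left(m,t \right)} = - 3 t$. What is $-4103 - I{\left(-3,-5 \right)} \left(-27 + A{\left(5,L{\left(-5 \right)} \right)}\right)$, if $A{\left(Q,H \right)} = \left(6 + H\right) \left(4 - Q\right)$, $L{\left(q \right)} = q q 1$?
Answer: $-3233$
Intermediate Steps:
$L{\left(q \right)} = q^{2}$ ($L{\left(q \right)} = q^{2} \cdot 1 = q^{2}$)
$A{\left(Q,H \right)} = \left(4 - Q\right) \left(6 + H\right)$
$-4103 - I{\left(-3,-5 \right)} \left(-27 + A{\left(5,L{\left(-5 \right)} \right)}\right) = -4103 - \left(-3\right) \left(-5\right) \left(-27 + \left(24 - 30 + 4 \left(-5\right)^{2} - \left(-5\right)^{2} \cdot 5\right)\right) = -4103 - 15 \left(-27 + \left(24 - 30 + 4 \cdot 25 - 25 \cdot 5\right)\right) = -4103 - 15 \left(-27 + \left(24 - 30 + 100 - 125\right)\right) = -4103 - 15 \left(-27 - 31\right) = -4103 - 15 \left(-58\right) = -4103 - -870 = -4103 + 870 = -3233$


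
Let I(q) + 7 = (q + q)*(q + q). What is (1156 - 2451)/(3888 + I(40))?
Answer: -1295/10281 ≈ -0.12596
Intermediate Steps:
I(q) = -7 + 4*q**2 (I(q) = -7 + (q + q)*(q + q) = -7 + (2*q)*(2*q) = -7 + 4*q**2)
(1156 - 2451)/(3888 + I(40)) = (1156 - 2451)/(3888 + (-7 + 4*40**2)) = -1295/(3888 + (-7 + 4*1600)) = -1295/(3888 + (-7 + 6400)) = -1295/(3888 + 6393) = -1295/10281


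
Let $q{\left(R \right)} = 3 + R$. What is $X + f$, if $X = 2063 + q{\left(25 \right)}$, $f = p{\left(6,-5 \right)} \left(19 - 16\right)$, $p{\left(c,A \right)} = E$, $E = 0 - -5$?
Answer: $2106$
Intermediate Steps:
$E = 5$ ($E = 0 + 5 = 5$)
$p{\left(c,A \right)} = 5$
$f = 15$ ($f = 5 \left(19 - 16\right) = 5 \cdot 3 = 15$)
$X = 2091$ ($X = 2063 + \left(3 + 25\right) = 2063 + 28 = 2091$)
$X + f = 2091 + 15 = 2106$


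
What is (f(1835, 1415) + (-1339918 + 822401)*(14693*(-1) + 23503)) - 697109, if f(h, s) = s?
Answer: -4560020464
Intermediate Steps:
(f(1835, 1415) + (-1339918 + 822401)*(14693*(-1) + 23503)) - 697109 = (1415 + (-1339918 + 822401)*(14693*(-1) + 23503)) - 697109 = (1415 - 517517*(-14693 + 23503)) - 697109 = (1415 - 517517*8810) - 697109 = (1415 - 4559324770) - 697109 = -4559323355 - 697109 = -4560020464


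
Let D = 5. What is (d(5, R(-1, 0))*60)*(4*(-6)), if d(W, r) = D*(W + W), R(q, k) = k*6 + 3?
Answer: -72000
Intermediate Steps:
R(q, k) = 3 + 6*k (R(q, k) = 6*k + 3 = 3 + 6*k)
d(W, r) = 10*W (d(W, r) = 5*(W + W) = 5*(2*W) = 10*W)
(d(5, R(-1, 0))*60)*(4*(-6)) = ((10*5)*60)*(4*(-6)) = (50*60)*(-24) = 3000*(-24) = -72000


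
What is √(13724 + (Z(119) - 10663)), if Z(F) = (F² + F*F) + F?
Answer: √31502 ≈ 177.49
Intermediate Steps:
Z(F) = F + 2*F² (Z(F) = (F² + F²) + F = 2*F² + F = F + 2*F²)
√(13724 + (Z(119) - 10663)) = √(13724 + (119*(1 + 2*119) - 10663)) = √(13724 + (119*(1 + 238) - 10663)) = √(13724 + (119*239 - 10663)) = √(13724 + (28441 - 10663)) = √(13724 + 17778) = √31502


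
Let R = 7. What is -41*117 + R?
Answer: -4790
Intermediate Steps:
-41*117 + R = -41*117 + 7 = -4797 + 7 = -4790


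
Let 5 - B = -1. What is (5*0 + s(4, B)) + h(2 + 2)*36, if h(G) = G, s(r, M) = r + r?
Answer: 152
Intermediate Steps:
B = 6 (B = 5 - 1*(-1) = 5 + 1 = 6)
s(r, M) = 2*r
(5*0 + s(4, B)) + h(2 + 2)*36 = (5*0 + 2*4) + (2 + 2)*36 = (0 + 8) + 4*36 = 8 + 144 = 152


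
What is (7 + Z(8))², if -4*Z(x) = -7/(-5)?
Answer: 17689/400 ≈ 44.222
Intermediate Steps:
Z(x) = -7/20 (Z(x) = -(-7)/(4*(-5)) = -(-7)*(-1)/(4*5) = -¼*7/5 = -7/20)
(7 + Z(8))² = (7 - 7/20)² = (133/20)² = 17689/400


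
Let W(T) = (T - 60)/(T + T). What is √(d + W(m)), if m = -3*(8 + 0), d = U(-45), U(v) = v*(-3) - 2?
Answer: 7*√11/2 ≈ 11.608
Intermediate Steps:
U(v) = -2 - 3*v (U(v) = -3*v - 2 = -2 - 3*v)
d = 133 (d = -2 - 3*(-45) = -2 + 135 = 133)
m = -24 (m = -3*8 = -24)
W(T) = (-60 + T)/(2*T) (W(T) = (-60 + T)/((2*T)) = (-60 + T)*(1/(2*T)) = (-60 + T)/(2*T))
√(d + W(m)) = √(133 + (½)*(-60 - 24)/(-24)) = √(133 + (½)*(-1/24)*(-84)) = √(133 + 7/4) = √(539/4) = 7*√11/2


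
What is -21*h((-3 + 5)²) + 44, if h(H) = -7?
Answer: 191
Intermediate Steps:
-21*h((-3 + 5)²) + 44 = -21*(-7) + 44 = 147 + 44 = 191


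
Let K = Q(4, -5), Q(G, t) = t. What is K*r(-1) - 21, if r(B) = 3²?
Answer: -66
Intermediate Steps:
K = -5
r(B) = 9
K*r(-1) - 21 = -5*9 - 21 = -45 - 21 = -66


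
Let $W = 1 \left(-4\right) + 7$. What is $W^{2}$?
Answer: $9$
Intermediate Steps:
$W = 3$ ($W = -4 + 7 = 3$)
$W^{2} = 3^{2} = 9$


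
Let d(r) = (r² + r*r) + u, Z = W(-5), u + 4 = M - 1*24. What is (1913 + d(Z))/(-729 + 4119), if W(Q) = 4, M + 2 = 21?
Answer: 968/1695 ≈ 0.57109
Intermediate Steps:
M = 19 (M = -2 + 21 = 19)
u = -9 (u = -4 + (19 - 1*24) = -4 + (19 - 24) = -4 - 5 = -9)
Z = 4
d(r) = -9 + 2*r² (d(r) = (r² + r*r) - 9 = (r² + r²) - 9 = 2*r² - 9 = -9 + 2*r²)
(1913 + d(Z))/(-729 + 4119) = (1913 + (-9 + 2*4²))/(-729 + 4119) = (1913 + (-9 + 2*16))/3390 = (1913 + (-9 + 32))*(1/3390) = (1913 + 23)*(1/3390) = 1936*(1/3390) = 968/1695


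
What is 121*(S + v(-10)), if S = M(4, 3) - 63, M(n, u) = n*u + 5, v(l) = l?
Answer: -6776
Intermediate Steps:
M(n, u) = 5 + n*u
S = -46 (S = (5 + 4*3) - 63 = (5 + 12) - 63 = 17 - 63 = -46)
121*(S + v(-10)) = 121*(-46 - 10) = 121*(-56) = -6776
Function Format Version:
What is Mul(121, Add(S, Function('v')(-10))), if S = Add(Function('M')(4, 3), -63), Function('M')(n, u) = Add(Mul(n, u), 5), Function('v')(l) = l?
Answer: -6776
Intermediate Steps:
Function('M')(n, u) = Add(5, Mul(n, u))
S = -46 (S = Add(Add(5, Mul(4, 3)), -63) = Add(Add(5, 12), -63) = Add(17, -63) = -46)
Mul(121, Add(S, Function('v')(-10))) = Mul(121, Add(-46, -10)) = Mul(121, -56) = -6776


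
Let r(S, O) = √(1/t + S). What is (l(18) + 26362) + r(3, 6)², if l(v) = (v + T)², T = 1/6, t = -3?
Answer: 961009/36 ≈ 26695.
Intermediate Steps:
T = ⅙ (T = 1*(⅙) = ⅙ ≈ 0.16667)
r(S, O) = √(-⅓ + S) (r(S, O) = √(1/(-3) + S) = √(-⅓ + S))
l(v) = (⅙ + v)² (l(v) = (v + ⅙)² = (⅙ + v)²)
(l(18) + 26362) + r(3, 6)² = ((1 + 6*18)²/36 + 26362) + (√(-3 + 9*3)/3)² = ((1 + 108)²/36 + 26362) + (√(-3 + 27)/3)² = ((1/36)*109² + 26362) + (√24/3)² = ((1/36)*11881 + 26362) + ((2*√6)/3)² = (11881/36 + 26362) + (2*√6/3)² = 960913/36 + 8/3 = 961009/36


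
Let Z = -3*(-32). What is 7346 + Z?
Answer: 7442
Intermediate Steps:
Z = 96
7346 + Z = 7346 + 96 = 7442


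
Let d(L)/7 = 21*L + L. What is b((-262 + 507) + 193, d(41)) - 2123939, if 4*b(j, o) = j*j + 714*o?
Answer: -948929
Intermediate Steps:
d(L) = 154*L (d(L) = 7*(21*L + L) = 7*(22*L) = 154*L)
b(j, o) = j**2/4 + 357*o/2 (b(j, o) = (j*j + 714*o)/4 = (j**2 + 714*o)/4 = j**2/4 + 357*o/2)
b((-262 + 507) + 193, d(41)) - 2123939 = (((-262 + 507) + 193)**2/4 + 357*(154*41)/2) - 2123939 = ((245 + 193)**2/4 + (357/2)*6314) - 2123939 = ((1/4)*438**2 + 1127049) - 2123939 = ((1/4)*191844 + 1127049) - 2123939 = (47961 + 1127049) - 2123939 = 1175010 - 2123939 = -948929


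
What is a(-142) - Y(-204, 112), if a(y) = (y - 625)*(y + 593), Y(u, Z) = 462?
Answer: -346379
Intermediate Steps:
a(y) = (-625 + y)*(593 + y)
a(-142) - Y(-204, 112) = (-370625 + (-142)² - 32*(-142)) - 1*462 = (-370625 + 20164 + 4544) - 462 = -345917 - 462 = -346379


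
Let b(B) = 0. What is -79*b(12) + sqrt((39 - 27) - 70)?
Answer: I*sqrt(58) ≈ 7.6158*I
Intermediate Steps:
-79*b(12) + sqrt((39 - 27) - 70) = -79*0 + sqrt((39 - 27) - 70) = 0 + sqrt(12 - 70) = 0 + sqrt(-58) = 0 + I*sqrt(58) = I*sqrt(58)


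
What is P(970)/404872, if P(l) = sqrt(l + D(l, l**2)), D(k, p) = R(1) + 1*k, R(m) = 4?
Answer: 9*sqrt(6)/202436 ≈ 0.00010890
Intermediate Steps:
D(k, p) = 4 + k (D(k, p) = 4 + 1*k = 4 + k)
P(l) = sqrt(4 + 2*l) (P(l) = sqrt(l + (4 + l)) = sqrt(4 + 2*l))
P(970)/404872 = sqrt(4 + 2*970)/404872 = sqrt(4 + 1940)*(1/404872) = sqrt(1944)*(1/404872) = (18*sqrt(6))*(1/404872) = 9*sqrt(6)/202436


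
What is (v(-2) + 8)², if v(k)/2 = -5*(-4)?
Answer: 2304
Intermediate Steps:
v(k) = 40 (v(k) = 2*(-5*(-4)) = 2*20 = 40)
(v(-2) + 8)² = (40 + 8)² = 48² = 2304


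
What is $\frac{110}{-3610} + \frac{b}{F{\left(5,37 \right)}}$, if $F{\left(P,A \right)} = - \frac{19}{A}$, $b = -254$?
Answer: $\frac{178551}{361} \approx 494.6$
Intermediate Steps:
$\frac{110}{-3610} + \frac{b}{F{\left(5,37 \right)}} = \frac{110}{-3610} - \frac{254}{\left(-19\right) \frac{1}{37}} = 110 \left(- \frac{1}{3610}\right) - \frac{254}{\left(-19\right) \frac{1}{37}} = - \frac{11}{361} - \frac{254}{- \frac{19}{37}} = - \frac{11}{361} - - \frac{9398}{19} = - \frac{11}{361} + \frac{9398}{19} = \frac{178551}{361}$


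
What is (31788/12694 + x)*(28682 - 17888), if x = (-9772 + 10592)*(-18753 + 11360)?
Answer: -415322339030844/6347 ≈ -6.5436e+10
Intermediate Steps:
x = -6062260 (x = 820*(-7393) = -6062260)
(31788/12694 + x)*(28682 - 17888) = (31788/12694 - 6062260)*(28682 - 17888) = (31788*(1/12694) - 6062260)*10794 = (15894/6347 - 6062260)*10794 = -38477148326/6347*10794 = -415322339030844/6347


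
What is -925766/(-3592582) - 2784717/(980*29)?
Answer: -101816468363/1041848780 ≈ -97.727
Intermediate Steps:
-925766/(-3592582) - 2784717/(980*29) = -925766*(-1/3592582) - 2784717/28420 = 462883/1796291 - 2784717*1/28420 = 462883/1796291 - 2784717/28420 = -101816468363/1041848780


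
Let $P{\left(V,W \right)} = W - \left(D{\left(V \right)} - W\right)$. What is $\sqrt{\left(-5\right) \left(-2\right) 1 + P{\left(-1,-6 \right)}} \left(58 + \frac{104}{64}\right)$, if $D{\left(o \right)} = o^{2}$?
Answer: $\frac{477 i \sqrt{3}}{8} \approx 103.27 i$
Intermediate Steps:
$P{\left(V,W \right)} = - V^{2} + 2 W$ ($P{\left(V,W \right)} = W - \left(V^{2} - W\right) = - V^{2} + 2 W$)
$\sqrt{\left(-5\right) \left(-2\right) 1 + P{\left(-1,-6 \right)}} \left(58 + \frac{104}{64}\right) = \sqrt{\left(-5\right) \left(-2\right) 1 + \left(- \left(-1\right)^{2} + 2 \left(-6\right)\right)} \left(58 + \frac{104}{64}\right) = \sqrt{10 \cdot 1 - 13} \left(58 + 104 \cdot \frac{1}{64}\right) = \sqrt{10 - 13} \left(58 + \frac{13}{8}\right) = \sqrt{10 - 13} \cdot \frac{477}{8} = \sqrt{-3} \cdot \frac{477}{8} = i \sqrt{3} \cdot \frac{477}{8} = \frac{477 i \sqrt{3}}{8}$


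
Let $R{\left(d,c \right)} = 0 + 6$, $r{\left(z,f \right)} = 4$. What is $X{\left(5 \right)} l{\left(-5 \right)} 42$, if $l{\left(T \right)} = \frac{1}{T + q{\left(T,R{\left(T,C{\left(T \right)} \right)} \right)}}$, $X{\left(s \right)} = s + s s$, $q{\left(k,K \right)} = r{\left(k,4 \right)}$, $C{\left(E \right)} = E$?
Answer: $-1260$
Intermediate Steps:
$R{\left(d,c \right)} = 6$
$q{\left(k,K \right)} = 4$
$X{\left(s \right)} = s + s^{2}$
$l{\left(T \right)} = \frac{1}{4 + T}$ ($l{\left(T \right)} = \frac{1}{T + 4} = \frac{1}{4 + T}$)
$X{\left(5 \right)} l{\left(-5 \right)} 42 = \frac{5 \left(1 + 5\right)}{4 - 5} \cdot 42 = \frac{5 \cdot 6}{-1} \cdot 42 = 30 \left(-1\right) 42 = \left(-30\right) 42 = -1260$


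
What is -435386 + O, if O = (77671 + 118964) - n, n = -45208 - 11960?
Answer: -181583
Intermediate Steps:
n = -57168
O = 253803 (O = (77671 + 118964) - 1*(-57168) = 196635 + 57168 = 253803)
-435386 + O = -435386 + 253803 = -181583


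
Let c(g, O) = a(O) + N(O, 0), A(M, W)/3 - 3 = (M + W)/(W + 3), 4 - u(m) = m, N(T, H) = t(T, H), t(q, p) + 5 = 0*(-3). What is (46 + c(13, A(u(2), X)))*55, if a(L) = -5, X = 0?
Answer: 1980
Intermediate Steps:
t(q, p) = -5 (t(q, p) = -5 + 0*(-3) = -5 + 0 = -5)
N(T, H) = -5
u(m) = 4 - m
A(M, W) = 9 + 3*(M + W)/(3 + W) (A(M, W) = 9 + 3*((M + W)/(W + 3)) = 9 + 3*((M + W)/(3 + W)) = 9 + 3*(M + W)/(3 + W))
c(g, O) = -10 (c(g, O) = -5 - 5 = -10)
(46 + c(13, A(u(2), X)))*55 = (46 - 10)*55 = 36*55 = 1980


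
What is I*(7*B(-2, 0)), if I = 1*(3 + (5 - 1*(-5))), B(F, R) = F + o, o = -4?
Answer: -546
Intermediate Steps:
B(F, R) = -4 + F (B(F, R) = F - 4 = -4 + F)
I = 13 (I = 1*(3 + (5 + 5)) = 1*(3 + 10) = 1*13 = 13)
I*(7*B(-2, 0)) = 13*(7*(-4 - 2)) = 13*(7*(-6)) = 13*(-42) = -546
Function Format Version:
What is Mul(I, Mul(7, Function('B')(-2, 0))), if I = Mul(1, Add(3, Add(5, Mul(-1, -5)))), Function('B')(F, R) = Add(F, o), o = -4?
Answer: -546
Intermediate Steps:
Function('B')(F, R) = Add(-4, F) (Function('B')(F, R) = Add(F, -4) = Add(-4, F))
I = 13 (I = Mul(1, Add(3, Add(5, 5))) = Mul(1, Add(3, 10)) = Mul(1, 13) = 13)
Mul(I, Mul(7, Function('B')(-2, 0))) = Mul(13, Mul(7, Add(-4, -2))) = Mul(13, Mul(7, -6)) = Mul(13, -42) = -546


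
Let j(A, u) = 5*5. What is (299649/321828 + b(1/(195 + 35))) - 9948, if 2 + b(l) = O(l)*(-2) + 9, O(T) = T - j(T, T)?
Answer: -122011316071/12336740 ≈ -9890.1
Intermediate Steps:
j(A, u) = 25
O(T) = -25 + T (O(T) = T - 1*25 = T - 25 = -25 + T)
b(l) = 57 - 2*l (b(l) = -2 + ((-25 + l)*(-2) + 9) = -2 + ((50 - 2*l) + 9) = -2 + (59 - 2*l) = 57 - 2*l)
(299649/321828 + b(1/(195 + 35))) - 9948 = (299649/321828 + (57 - 2/(195 + 35))) - 9948 = (299649*(1/321828) + (57 - 2/230)) - 9948 = (99883/107276 + (57 - 2*1/230)) - 9948 = (99883/107276 + (57 - 1/115)) - 9948 = (99883/107276 + 6554/115) - 9948 = 714573449/12336740 - 9948 = -122011316071/12336740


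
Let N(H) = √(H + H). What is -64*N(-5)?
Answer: -64*I*√10 ≈ -202.39*I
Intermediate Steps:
N(H) = √2*√H (N(H) = √(2*H) = √2*√H)
-64*N(-5) = -64*√2*√(-5) = -64*√2*I*√5 = -64*I*√10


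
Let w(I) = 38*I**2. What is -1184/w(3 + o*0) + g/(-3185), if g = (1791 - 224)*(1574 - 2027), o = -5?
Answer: 119499001/544635 ≈ 219.41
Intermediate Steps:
g = -709851 (g = 1567*(-453) = -709851)
-1184/w(3 + o*0) + g/(-3185) = -1184*1/(38*(3 - 5*0)**2) - 709851/(-3185) = -1184*1/(38*(3 + 0)**2) - 709851*(-1/3185) = -1184/(38*3**2) + 709851/3185 = -1184/(38*9) + 709851/3185 = -1184/342 + 709851/3185 = -1184*1/342 + 709851/3185 = -592/171 + 709851/3185 = 119499001/544635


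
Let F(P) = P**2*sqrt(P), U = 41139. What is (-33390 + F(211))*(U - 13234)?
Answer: -931747950 + 1242358505*sqrt(211) ≈ 1.7115e+10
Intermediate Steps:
F(P) = P**(5/2)
(-33390 + F(211))*(U - 13234) = (-33390 + 211**(5/2))*(41139 - 13234) = (-33390 + 44521*sqrt(211))*27905 = -931747950 + 1242358505*sqrt(211)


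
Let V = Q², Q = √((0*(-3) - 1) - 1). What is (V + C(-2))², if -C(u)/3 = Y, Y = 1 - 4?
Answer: 49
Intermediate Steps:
Y = -3
C(u) = 9 (C(u) = -3*(-3) = 9)
Q = I*√2 (Q = √((0 - 1) - 1) = √(-1 - 1) = √(-2) = I*√2 ≈ 1.4142*I)
V = -2 (V = (I*√2)² = -2)
(V + C(-2))² = (-2 + 9)² = 7² = 49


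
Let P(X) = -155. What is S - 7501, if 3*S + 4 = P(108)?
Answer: -7554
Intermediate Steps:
S = -53 (S = -4/3 + (⅓)*(-155) = -4/3 - 155/3 = -53)
S - 7501 = -53 - 7501 = -7554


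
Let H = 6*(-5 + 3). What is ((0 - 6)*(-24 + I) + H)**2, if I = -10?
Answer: 36864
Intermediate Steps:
H = -12 (H = 6*(-2) = -12)
((0 - 6)*(-24 + I) + H)**2 = ((0 - 6)*(-24 - 10) - 12)**2 = (-6*(-34) - 12)**2 = (204 - 12)**2 = 192**2 = 36864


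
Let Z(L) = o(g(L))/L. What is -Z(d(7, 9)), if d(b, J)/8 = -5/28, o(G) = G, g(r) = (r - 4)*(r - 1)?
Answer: 323/35 ≈ 9.2286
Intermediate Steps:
g(r) = (-1 + r)*(-4 + r) (g(r) = (-4 + r)*(-1 + r) = (-1 + r)*(-4 + r))
d(b, J) = -10/7 (d(b, J) = 8*(-5/28) = -10/7)
Z(L) = (4 + L² - 5*L)/L
-Z(d(7, 9)) = -(-5 - 10/7 + 4/(-10/7)) = -(-5 - 10/7 + 4*(-7/10)) = -(-5 - 10/7 - 14/5) = -1*(-323/35) = 323/35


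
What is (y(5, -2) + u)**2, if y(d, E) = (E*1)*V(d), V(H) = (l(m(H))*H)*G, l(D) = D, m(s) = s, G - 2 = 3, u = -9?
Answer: 67081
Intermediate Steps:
G = 5 (G = 2 + 3 = 5)
V(H) = 5*H**2 (V(H) = (H*H)*5 = H**2*5 = 5*H**2)
y(d, E) = 5*E*d**2 (y(d, E) = (E*1)*(5*d**2) = E*(5*d**2) = 5*E*d**2)
(y(5, -2) + u)**2 = (5*(-2)*5**2 - 9)**2 = (5*(-2)*25 - 9)**2 = (-250 - 9)**2 = (-259)**2 = 67081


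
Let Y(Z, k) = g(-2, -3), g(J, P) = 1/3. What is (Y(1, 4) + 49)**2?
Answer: 21904/9 ≈ 2433.8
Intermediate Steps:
g(J, P) = 1/3
Y(Z, k) = 1/3
(Y(1, 4) + 49)**2 = (1/3 + 49)**2 = (148/3)**2 = 21904/9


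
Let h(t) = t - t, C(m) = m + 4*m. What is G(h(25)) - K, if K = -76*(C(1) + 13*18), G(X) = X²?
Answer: 18164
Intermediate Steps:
C(m) = 5*m
h(t) = 0
K = -18164 (K = -76*(5*1 + 13*18) = -76*(5 + 234) = -76*239 = -18164)
G(h(25)) - K = 0² - 1*(-18164) = 0 + 18164 = 18164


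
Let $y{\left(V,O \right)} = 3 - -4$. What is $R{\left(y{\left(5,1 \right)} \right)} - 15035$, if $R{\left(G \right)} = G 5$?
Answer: $-15000$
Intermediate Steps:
$y{\left(V,O \right)} = 7$ ($y{\left(V,O \right)} = 3 + 4 = 7$)
$R{\left(G \right)} = 5 G$
$R{\left(y{\left(5,1 \right)} \right)} - 15035 = 5 \cdot 7 - 15035 = 35 - 15035 = -15000$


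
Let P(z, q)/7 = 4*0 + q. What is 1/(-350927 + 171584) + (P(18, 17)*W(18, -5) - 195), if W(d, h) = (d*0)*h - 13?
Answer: -312415507/179343 ≈ -1742.0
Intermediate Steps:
W(d, h) = -13 (W(d, h) = 0*h - 13 = 0 - 13 = -13)
P(z, q) = 7*q (P(z, q) = 7*(4*0 + q) = 7*(0 + q) = 7*q)
1/(-350927 + 171584) + (P(18, 17)*W(18, -5) - 195) = 1/(-350927 + 171584) + ((7*17)*(-13) - 195) = 1/(-179343) + (119*(-13) - 195) = -1/179343 + (-1547 - 195) = -1/179343 - 1742 = -312415507/179343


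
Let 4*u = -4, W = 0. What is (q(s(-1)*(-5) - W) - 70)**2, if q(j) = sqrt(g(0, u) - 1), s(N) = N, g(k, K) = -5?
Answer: (70 - I*sqrt(6))**2 ≈ 4894.0 - 342.93*I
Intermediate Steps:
u = -1 (u = (1/4)*(-4) = -1)
q(j) = I*sqrt(6) (q(j) = sqrt(-5 - 1) = sqrt(-6) = I*sqrt(6))
(q(s(-1)*(-5) - W) - 70)**2 = (I*sqrt(6) - 70)**2 = (-70 + I*sqrt(6))**2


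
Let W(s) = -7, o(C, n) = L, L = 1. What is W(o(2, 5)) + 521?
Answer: 514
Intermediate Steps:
o(C, n) = 1
W(o(2, 5)) + 521 = -7 + 521 = 514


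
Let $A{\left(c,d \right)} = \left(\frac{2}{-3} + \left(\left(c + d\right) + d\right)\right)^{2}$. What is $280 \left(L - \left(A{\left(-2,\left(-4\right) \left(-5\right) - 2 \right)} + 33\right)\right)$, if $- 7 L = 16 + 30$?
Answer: $- \frac{2899720}{9} \approx -3.2219 \cdot 10^{5}$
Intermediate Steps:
$L = - \frac{46}{7}$ ($L = - \frac{16 + 30}{7} = \left(- \frac{1}{7}\right) 46 = - \frac{46}{7} \approx -6.5714$)
$A{\left(c,d \right)} = \left(- \frac{2}{3} + c + 2 d\right)^{2}$ ($A{\left(c,d \right)} = \left(2 \left(- \frac{1}{3}\right) + \left(c + 2 d\right)\right)^{2} = \left(- \frac{2}{3} + \left(c + 2 d\right)\right)^{2} = \left(- \frac{2}{3} + c + 2 d\right)^{2}$)
$280 \left(L - \left(A{\left(-2,\left(-4\right) \left(-5\right) - 2 \right)} + 33\right)\right) = 280 \left(- \frac{46}{7} - \left(\frac{\left(-2 + 3 \left(-2\right) + 6 \left(\left(-4\right) \left(-5\right) - 2\right)\right)^{2}}{9} + 33\right)\right) = 280 \left(- \frac{46}{7} - \left(\frac{\left(-2 - 6 + 6 \left(20 - 2\right)\right)^{2}}{9} + 33\right)\right) = 280 \left(- \frac{46}{7} - \left(\frac{\left(-2 - 6 + 6 \cdot 18\right)^{2}}{9} + 33\right)\right) = 280 \left(- \frac{46}{7} - \left(\frac{\left(-2 - 6 + 108\right)^{2}}{9} + 33\right)\right) = 280 \left(- \frac{46}{7} - \left(\frac{100^{2}}{9} + 33\right)\right) = 280 \left(- \frac{46}{7} - \left(\frac{1}{9} \cdot 10000 + 33\right)\right) = 280 \left(- \frac{46}{7} - \left(\frac{10000}{9} + 33\right)\right) = 280 \left(- \frac{46}{7} - \frac{10297}{9}\right) = 280 \left(- \frac{72493}{63}\right) = - \frac{2899720}{9}$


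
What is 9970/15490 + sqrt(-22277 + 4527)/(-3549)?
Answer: 997/1549 - 5*I*sqrt(710)/3549 ≈ 0.64364 - 0.03754*I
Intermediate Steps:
9970/15490 + sqrt(-22277 + 4527)/(-3549) = 9970*(1/15490) + sqrt(-17750)*(-1/3549) = 997/1549 + (5*I*sqrt(710))*(-1/3549) = 997/1549 - 5*I*sqrt(710)/3549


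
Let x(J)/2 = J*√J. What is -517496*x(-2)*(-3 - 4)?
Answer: -14489888*I*√2 ≈ -2.0492e+7*I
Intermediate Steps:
x(J) = 2*J^(3/2) (x(J) = 2*(J*√J) = 2*J^(3/2))
-517496*x(-2)*(-3 - 4) = -517496*2*(-2)^(3/2)*(-3 - 4) = -517496*2*(-2*I*√2)*(-7) = -517496*(-4*I*√2)*(-7) = -14489888*I*√2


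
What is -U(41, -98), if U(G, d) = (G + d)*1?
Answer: 57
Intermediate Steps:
U(G, d) = G + d
-U(41, -98) = -(41 - 98) = -1*(-57) = 57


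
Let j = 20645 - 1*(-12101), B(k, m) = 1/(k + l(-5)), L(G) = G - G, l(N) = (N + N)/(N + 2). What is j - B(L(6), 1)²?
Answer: 3274591/100 ≈ 32746.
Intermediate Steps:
l(N) = 2*N/(2 + N) (l(N) = (2*N)/(2 + N) = 2*N/(2 + N))
L(G) = 0
B(k, m) = 1/(10/3 + k) (B(k, m) = 1/(k + 2*(-5)/(2 - 5)) = 1/(k + 2*(-5)/(-3)) = 1/(k + 2*(-5)*(-⅓)) = 1/(k + 10/3) = 1/(10/3 + k))
j = 32746 (j = 20645 + 12101 = 32746)
j - B(L(6), 1)² = 32746 - (3/(10 + 3*0))² = 32746 - (3/(10 + 0))² = 32746 - (3/10)² = 32746 - 1*9/100 = 32746 - 9/100 = 3274591/100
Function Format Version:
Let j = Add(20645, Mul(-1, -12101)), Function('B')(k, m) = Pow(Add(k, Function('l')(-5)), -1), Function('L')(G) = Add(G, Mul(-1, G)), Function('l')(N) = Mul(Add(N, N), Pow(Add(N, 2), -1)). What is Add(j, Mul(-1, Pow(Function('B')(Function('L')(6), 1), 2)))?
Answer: Rational(3274591, 100) ≈ 32746.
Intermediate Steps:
Function('l')(N) = Mul(2, N, Pow(Add(2, N), -1)) (Function('l')(N) = Mul(Mul(2, N), Pow(Add(2, N), -1)) = Mul(2, N, Pow(Add(2, N), -1)))
Function('L')(G) = 0
Function('B')(k, m) = Pow(Add(Rational(10, 3), k), -1) (Function('B')(k, m) = Pow(Add(k, Mul(2, -5, Pow(Add(2, -5), -1))), -1) = Pow(Add(k, Mul(2, -5, Pow(-3, -1))), -1) = Pow(Add(k, Mul(2, -5, Rational(-1, 3))), -1) = Pow(Add(k, Rational(10, 3)), -1) = Pow(Add(Rational(10, 3), k), -1))
j = 32746 (j = Add(20645, 12101) = 32746)
Add(j, Mul(-1, Pow(Function('B')(Function('L')(6), 1), 2))) = Add(32746, Mul(-1, Pow(Mul(3, Pow(Add(10, Mul(3, 0)), -1)), 2))) = Add(32746, Mul(-1, Pow(Mul(3, Pow(Add(10, 0), -1)), 2))) = Add(32746, Mul(-1, Pow(Mul(3, Pow(10, -1)), 2))) = Add(32746, Mul(-1, Pow(Mul(3, Rational(1, 10)), 2))) = Add(32746, Mul(-1, Pow(Rational(3, 10), 2))) = Add(32746, Mul(-1, Rational(9, 100))) = Add(32746, Rational(-9, 100)) = Rational(3274591, 100)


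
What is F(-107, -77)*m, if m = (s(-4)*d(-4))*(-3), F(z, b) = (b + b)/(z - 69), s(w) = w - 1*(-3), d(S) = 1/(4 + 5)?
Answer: 7/24 ≈ 0.29167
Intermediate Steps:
d(S) = ⅑ (d(S) = 1/9 = ⅑)
s(w) = 3 + w (s(w) = w + 3 = 3 + w)
F(z, b) = 2*b/(-69 + z) (F(z, b) = (2*b)/(-69 + z) = 2*b/(-69 + z))
m = ⅓ (m = ((3 - 4)*(⅑))*(-3) = -1*⅑*(-3) = -⅑*(-3) = ⅓ ≈ 0.33333)
F(-107, -77)*m = (2*(-77)/(-69 - 107))*(⅓) = (2*(-77)/(-176))*(⅓) = (2*(-77)*(-1/176))*(⅓) = (7/8)*(⅓) = 7/24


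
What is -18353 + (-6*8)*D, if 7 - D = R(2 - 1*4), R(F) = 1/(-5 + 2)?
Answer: -18705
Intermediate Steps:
R(F) = -⅓ (R(F) = 1/(-3) = -⅓)
D = 22/3 (D = 7 - 1*(-⅓) = 7 + ⅓ = 22/3 ≈ 7.3333)
-18353 + (-6*8)*D = -18353 - 6*8*(22/3) = -18353 - 48*22/3 = -18353 - 352 = -18705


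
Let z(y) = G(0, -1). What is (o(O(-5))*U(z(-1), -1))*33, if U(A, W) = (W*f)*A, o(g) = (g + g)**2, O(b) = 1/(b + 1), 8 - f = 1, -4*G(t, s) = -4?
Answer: -231/4 ≈ -57.750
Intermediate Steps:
G(t, s) = 1 (G(t, s) = -1/4*(-4) = 1)
f = 7 (f = 8 - 1*1 = 8 - 1 = 7)
z(y) = 1
O(b) = 1/(1 + b)
o(g) = 4*g**2 (o(g) = (2*g)**2 = 4*g**2)
U(A, W) = 7*A*W (U(A, W) = (W*7)*A = (7*W)*A = 7*A*W)
(o(O(-5))*U(z(-1), -1))*33 = ((4*(1/(1 - 5))**2)*(7*1*(-1)))*33 = ((4*(1/(-4))**2)*(-7))*33 = ((4*(-1/4)**2)*(-7))*33 = ((4*(1/16))*(-7))*33 = ((1/4)*(-7))*33 = -7/4*33 = -231/4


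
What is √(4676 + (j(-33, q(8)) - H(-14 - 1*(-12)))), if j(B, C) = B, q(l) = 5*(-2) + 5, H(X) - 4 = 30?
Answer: √4609 ≈ 67.890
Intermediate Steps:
H(X) = 34 (H(X) = 4 + 30 = 34)
q(l) = -5 (q(l) = -10 + 5 = -5)
√(4676 + (j(-33, q(8)) - H(-14 - 1*(-12)))) = √(4676 + (-33 - 1*34)) = √(4676 + (-33 - 34)) = √(4676 - 67) = √4609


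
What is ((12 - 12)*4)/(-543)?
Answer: 0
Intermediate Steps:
((12 - 12)*4)/(-543) = (0*4)*(-1/543) = 0*(-1/543) = 0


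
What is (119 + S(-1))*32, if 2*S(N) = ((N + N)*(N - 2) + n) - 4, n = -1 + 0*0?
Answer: 3824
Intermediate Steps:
n = -1 (n = -1 + 0 = -1)
S(N) = -5/2 + N*(-2 + N) (S(N) = (((N + N)*(N - 2) - 1) - 4)/2 = (((2*N)*(-2 + N) - 1) - 4)/2 = ((2*N*(-2 + N) - 1) - 4)/2 = ((-1 + 2*N*(-2 + N)) - 4)/2 = (-5 + 2*N*(-2 + N))/2 = -5/2 + N*(-2 + N))
(119 + S(-1))*32 = (119 + (-5/2 + (-1)² - 2*(-1)))*32 = (119 + (-5/2 + 1 + 2))*32 = (119 + ½)*32 = (239/2)*32 = 3824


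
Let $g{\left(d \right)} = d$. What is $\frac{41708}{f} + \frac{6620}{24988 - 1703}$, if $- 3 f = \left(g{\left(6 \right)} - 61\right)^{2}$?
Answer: $- \frac{578697368}{14087425} \approx -41.079$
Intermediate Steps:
$f = - \frac{3025}{3}$ ($f = - \frac{\left(6 - 61\right)^{2}}{3} = - \frac{\left(-55\right)^{2}}{3} = \left(- \frac{1}{3}\right) 3025 = - \frac{3025}{3} \approx -1008.3$)
$\frac{41708}{f} + \frac{6620}{24988 - 1703} = \frac{41708}{- \frac{3025}{3}} + \frac{6620}{24988 - 1703} = 41708 \left(- \frac{3}{3025}\right) + \frac{6620}{24988 - 1703} = - \frac{125124}{3025} + \frac{6620}{23285} = - \frac{125124}{3025} + 6620 \cdot \frac{1}{23285} = - \frac{125124}{3025} + \frac{1324}{4657} = - \frac{578697368}{14087425}$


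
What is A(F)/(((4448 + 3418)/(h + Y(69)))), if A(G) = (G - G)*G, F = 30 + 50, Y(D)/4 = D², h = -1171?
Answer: 0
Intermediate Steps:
Y(D) = 4*D²
F = 80
A(G) = 0 (A(G) = 0*G = 0)
A(F)/(((4448 + 3418)/(h + Y(69)))) = 0/(((4448 + 3418)/(-1171 + 4*69²))) = 0/((7866/(-1171 + 4*4761))) = 0/((7866/(-1171 + 19044))) = 0/((7866/17873)) = 0/((7866*(1/17873))) = 0/(7866/17873) = 0*(17873/7866) = 0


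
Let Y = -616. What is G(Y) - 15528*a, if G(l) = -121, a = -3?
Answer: 46463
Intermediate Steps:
G(Y) - 15528*a = -121 - 15528*(-3) = -121 + 46584 = 46463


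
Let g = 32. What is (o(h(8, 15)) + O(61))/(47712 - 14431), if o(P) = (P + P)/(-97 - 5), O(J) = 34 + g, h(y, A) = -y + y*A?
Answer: 3254/1697331 ≈ 0.0019171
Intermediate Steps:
h(y, A) = -y + A*y
O(J) = 66 (O(J) = 34 + 32 = 66)
o(P) = -P/51 (o(P) = (2*P)/(-102) = (2*P)*(-1/102) = -P/51)
(o(h(8, 15)) + O(61))/(47712 - 14431) = (-8*(-1 + 15)/51 + 66)/(47712 - 14431) = (-8*14/51 + 66)/33281 = (-1/51*112 + 66)*(1/33281) = (-112/51 + 66)*(1/33281) = (3254/51)*(1/33281) = 3254/1697331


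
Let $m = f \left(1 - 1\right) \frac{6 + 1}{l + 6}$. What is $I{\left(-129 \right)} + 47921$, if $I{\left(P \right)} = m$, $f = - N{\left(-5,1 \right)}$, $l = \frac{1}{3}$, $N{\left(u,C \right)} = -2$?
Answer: $47921$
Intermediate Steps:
$l = \frac{1}{3} \approx 0.33333$
$f = 2$ ($f = \left(-1\right) \left(-2\right) = 2$)
$m = 0$ ($m = 2 \left(1 - 1\right) \frac{6 + 1}{\frac{1}{3} + 6} = 2 \left(1 - 1\right) \frac{7}{\frac{19}{3}} = 2 \cdot 0 \cdot 7 \cdot \frac{3}{19} = 0 \cdot \frac{21}{19} = 0$)
$I{\left(P \right)} = 0$
$I{\left(-129 \right)} + 47921 = 0 + 47921 = 47921$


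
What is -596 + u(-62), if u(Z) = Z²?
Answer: 3248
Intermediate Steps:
-596 + u(-62) = -596 + (-62)² = -596 + 3844 = 3248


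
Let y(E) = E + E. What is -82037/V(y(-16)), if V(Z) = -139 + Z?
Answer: 82037/171 ≈ 479.75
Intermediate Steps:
y(E) = 2*E
-82037/V(y(-16)) = -82037/(-139 + 2*(-16)) = -82037/(-139 - 32) = -82037/(-171) = -82037*(-1/171) = 82037/171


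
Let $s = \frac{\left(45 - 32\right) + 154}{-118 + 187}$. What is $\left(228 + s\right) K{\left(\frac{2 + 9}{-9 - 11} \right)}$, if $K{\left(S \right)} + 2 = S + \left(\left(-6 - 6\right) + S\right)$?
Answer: $- \frac{2400749}{690} \approx -3479.3$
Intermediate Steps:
$K{\left(S \right)} = -14 + 2 S$ ($K{\left(S \right)} = -2 + \left(S + \left(\left(-6 - 6\right) + S\right)\right) = -2 + \left(S + \left(-12 + S\right)\right) = -2 + \left(-12 + 2 S\right) = -14 + 2 S$)
$s = \frac{167}{69}$ ($s = \frac{\left(45 - 32\right) + 154}{69} = \left(13 + 154\right) \frac{1}{69} = 167 \cdot \frac{1}{69} = \frac{167}{69} \approx 2.4203$)
$\left(228 + s\right) K{\left(\frac{2 + 9}{-9 - 11} \right)} = \left(228 + \frac{167}{69}\right) \left(-14 + 2 \frac{2 + 9}{-9 - 11}\right) = \frac{15899 \left(-14 + 2 \frac{11}{-20}\right)}{69} = \frac{15899 \left(-14 + 2 \cdot 11 \left(- \frac{1}{20}\right)\right)}{69} = \frac{15899 \left(-14 + 2 \left(- \frac{11}{20}\right)\right)}{69} = \frac{15899 \left(-14 - \frac{11}{10}\right)}{69} = \frac{15899}{69} \left(- \frac{151}{10}\right) = - \frac{2400749}{690}$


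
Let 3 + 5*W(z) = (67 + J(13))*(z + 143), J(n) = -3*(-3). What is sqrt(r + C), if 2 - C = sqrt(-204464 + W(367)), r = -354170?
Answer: sqrt(-8854200 - 5*I*sqrt(4917815))/5 ≈ 0.37263 - 595.12*I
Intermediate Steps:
J(n) = 9
W(z) = 2173 + 76*z/5 (W(z) = -3/5 + ((67 + 9)*(z + 143))/5 = -3/5 + (76*(143 + z))/5 = -3/5 + (10868 + 76*z)/5 = -3/5 + (10868/5 + 76*z/5) = 2173 + 76*z/5)
C = 2 - I*sqrt(4917815)/5 (C = 2 - sqrt(-204464 + (2173 + (76/5)*367)) = 2 - sqrt(-204464 + (2173 + 27892/5)) = 2 - sqrt(-204464 + 38757/5) = 2 - sqrt(-983563/5) = 2 - I*sqrt(4917815)/5 ≈ 2.0 - 443.52*I)
sqrt(r + C) = sqrt(-354170 + (2 - I*sqrt(4917815)/5)) = sqrt(-354168 - I*sqrt(4917815)/5)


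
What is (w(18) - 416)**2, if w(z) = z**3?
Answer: 29333056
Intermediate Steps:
(w(18) - 416)**2 = (18**3 - 416)**2 = (5832 - 416)**2 = 5416**2 = 29333056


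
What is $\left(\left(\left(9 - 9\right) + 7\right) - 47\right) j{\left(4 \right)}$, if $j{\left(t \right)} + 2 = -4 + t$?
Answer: $80$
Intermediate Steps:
$j{\left(t \right)} = -6 + t$ ($j{\left(t \right)} = -2 + \left(-4 + t\right) = -6 + t$)
$\left(\left(\left(9 - 9\right) + 7\right) - 47\right) j{\left(4 \right)} = \left(\left(\left(9 - 9\right) + 7\right) - 47\right) \left(-6 + 4\right) = \left(\left(0 + 7\right) - 47\right) \left(-2\right) = \left(7 - 47\right) \left(-2\right) = \left(-40\right) \left(-2\right) = 80$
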